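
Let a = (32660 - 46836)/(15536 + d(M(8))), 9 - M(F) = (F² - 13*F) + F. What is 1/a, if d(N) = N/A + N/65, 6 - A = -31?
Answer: -18684131/17046640 ≈ -1.0961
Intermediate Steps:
A = 37 (A = 6 - 1*(-31) = 6 + 31 = 37)
M(F) = 9 - F² + 12*F (M(F) = 9 - ((F² - 13*F) + F) = 9 - (F² - 12*F) = 9 + (-F² + 12*F) = 9 - F² + 12*F)
d(N) = 102*N/2405 (d(N) = N/37 + N/65 = 102*N/2405)
a = -17046640/18684131 (a = (32660 - 46836)/(15536 + 102*(9 - 1*8² + 12*8)/2405) = -14176/(15536 + 102*(9 - 1*64 + 96)/2405) = -14176/(15536 + 102*(9 - 64 + 96)/2405) = -14176/(15536 + (102/2405)*41) = -14176/(15536 + 4182/2405) = -14176/37368262/2405 = -14176*2405/37368262 = -17046640/18684131 ≈ -0.91236)
1/a = 1/(-17046640/18684131) = -18684131/17046640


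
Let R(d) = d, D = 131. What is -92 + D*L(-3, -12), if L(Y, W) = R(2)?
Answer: 170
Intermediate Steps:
L(Y, W) = 2
-92 + D*L(-3, -12) = -92 + 131*2 = -92 + 262 = 170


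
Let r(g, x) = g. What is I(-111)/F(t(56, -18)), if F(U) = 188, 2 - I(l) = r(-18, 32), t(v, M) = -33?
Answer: 5/47 ≈ 0.10638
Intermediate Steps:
I(l) = 20 (I(l) = 2 - 1*(-18) = 2 + 18 = 20)
I(-111)/F(t(56, -18)) = 20/188 = 20*(1/188) = 5/47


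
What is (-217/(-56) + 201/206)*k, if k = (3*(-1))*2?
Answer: -11991/412 ≈ -29.104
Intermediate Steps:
k = -6 (k = -3*2 = -6)
(-217/(-56) + 201/206)*k = (-217/(-56) + 201/206)*(-6) = (-217*(-1/56) + 201*(1/206))*(-6) = (31/8 + 201/206)*(-6) = (3997/824)*(-6) = -11991/412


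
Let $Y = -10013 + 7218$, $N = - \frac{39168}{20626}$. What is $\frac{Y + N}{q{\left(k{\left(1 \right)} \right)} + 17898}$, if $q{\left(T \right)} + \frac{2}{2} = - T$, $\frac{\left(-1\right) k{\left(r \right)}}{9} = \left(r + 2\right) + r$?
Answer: $- \frac{28844419}{184943029} \approx -0.15596$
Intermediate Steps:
$N = - \frac{19584}{10313}$ ($N = \left(-39168\right) \frac{1}{20626} = - \frac{19584}{10313} \approx -1.899$)
$k{\left(r \right)} = -18 - 18 r$ ($k{\left(r \right)} = - 9 \left(\left(r + 2\right) + r\right) = - 9 \left(\left(2 + r\right) + r\right) = - 9 \left(2 + 2 r\right) = -18 - 18 r$)
$Y = -2795$
$q{\left(T \right)} = -1 - T$
$\frac{Y + N}{q{\left(k{\left(1 \right)} \right)} + 17898} = \frac{-2795 - \frac{19584}{10313}}{\left(-1 - \left(-18 - 18\right)\right) + 17898} = - \frac{28844419}{10313 \left(\left(-1 - \left(-18 - 18\right)\right) + 17898\right)} = - \frac{28844419}{10313 \left(\left(-1 - -36\right) + 17898\right)} = - \frac{28844419}{10313 \left(\left(-1 + 36\right) + 17898\right)} = - \frac{28844419}{10313 \left(35 + 17898\right)} = - \frac{28844419}{10313 \cdot 17933} = \left(- \frac{28844419}{10313}\right) \frac{1}{17933} = - \frac{28844419}{184943029}$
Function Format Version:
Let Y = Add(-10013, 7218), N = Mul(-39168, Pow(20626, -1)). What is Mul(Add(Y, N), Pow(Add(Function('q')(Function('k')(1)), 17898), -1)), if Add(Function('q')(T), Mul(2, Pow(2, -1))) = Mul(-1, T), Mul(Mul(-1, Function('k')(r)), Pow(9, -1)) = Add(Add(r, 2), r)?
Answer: Rational(-28844419, 184943029) ≈ -0.15596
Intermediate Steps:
N = Rational(-19584, 10313) (N = Mul(-39168, Rational(1, 20626)) = Rational(-19584, 10313) ≈ -1.8990)
Function('k')(r) = Add(-18, Mul(-18, r)) (Function('k')(r) = Mul(-9, Add(Add(r, 2), r)) = Mul(-9, Add(Add(2, r), r)) = Mul(-9, Add(2, Mul(2, r))) = Add(-18, Mul(-18, r)))
Y = -2795
Function('q')(T) = Add(-1, Mul(-1, T))
Mul(Add(Y, N), Pow(Add(Function('q')(Function('k')(1)), 17898), -1)) = Mul(Add(-2795, Rational(-19584, 10313)), Pow(Add(Add(-1, Mul(-1, Add(-18, Mul(-18, 1)))), 17898), -1)) = Mul(Rational(-28844419, 10313), Pow(Add(Add(-1, Mul(-1, Add(-18, -18))), 17898), -1)) = Mul(Rational(-28844419, 10313), Pow(Add(Add(-1, Mul(-1, -36)), 17898), -1)) = Mul(Rational(-28844419, 10313), Pow(Add(Add(-1, 36), 17898), -1)) = Mul(Rational(-28844419, 10313), Pow(Add(35, 17898), -1)) = Mul(Rational(-28844419, 10313), Pow(17933, -1)) = Mul(Rational(-28844419, 10313), Rational(1, 17933)) = Rational(-28844419, 184943029)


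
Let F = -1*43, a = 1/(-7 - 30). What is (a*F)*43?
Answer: 1849/37 ≈ 49.973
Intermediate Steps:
a = -1/37 (a = 1/(-37) = -1/37 ≈ -0.027027)
F = -43
(a*F)*43 = -1/37*(-43)*43 = (43/37)*43 = 1849/37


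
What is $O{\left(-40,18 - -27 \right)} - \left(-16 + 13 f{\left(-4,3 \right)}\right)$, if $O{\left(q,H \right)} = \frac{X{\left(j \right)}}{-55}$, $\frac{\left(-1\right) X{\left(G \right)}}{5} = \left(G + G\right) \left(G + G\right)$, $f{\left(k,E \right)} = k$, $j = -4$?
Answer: $\frac{812}{11} \approx 73.818$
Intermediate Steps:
$X{\left(G \right)} = - 20 G^{2}$ ($X{\left(G \right)} = - 5 \left(G + G\right) \left(G + G\right) = - 5 \cdot 2 G 2 G = - 5 \cdot 4 G^{2} = - 20 G^{2}$)
$O{\left(q,H \right)} = \frac{64}{11}$ ($O{\left(q,H \right)} = \frac{\left(-20\right) \left(-4\right)^{2}}{-55} = \left(-20\right) 16 \left(- \frac{1}{55}\right) = \left(-320\right) \left(- \frac{1}{55}\right) = \frac{64}{11}$)
$O{\left(-40,18 - -27 \right)} - \left(-16 + 13 f{\left(-4,3 \right)}\right) = \frac{64}{11} + \left(\left(-13\right) \left(-4\right) + 16\right) = \frac{64}{11} + \left(52 + 16\right) = \frac{64}{11} + 68 = \frac{812}{11}$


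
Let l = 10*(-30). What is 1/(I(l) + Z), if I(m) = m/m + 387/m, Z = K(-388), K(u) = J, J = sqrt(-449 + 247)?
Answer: -2900/2020841 - 10000*I*sqrt(202)/2020841 ≈ -0.001435 - 0.070331*I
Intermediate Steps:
l = -300
J = I*sqrt(202) (J = sqrt(-202) = I*sqrt(202) ≈ 14.213*I)
K(u) = I*sqrt(202)
Z = I*sqrt(202) ≈ 14.213*I
I(m) = 1 + 387/m
1/(I(l) + Z) = 1/((387 - 300)/(-300) + I*sqrt(202)) = 1/(-1/300*87 + I*sqrt(202)) = 1/(-29/100 + I*sqrt(202))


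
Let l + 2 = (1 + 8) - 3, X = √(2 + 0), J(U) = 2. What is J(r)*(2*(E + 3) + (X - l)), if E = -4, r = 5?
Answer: -12 + 2*√2 ≈ -9.1716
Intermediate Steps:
X = √2 ≈ 1.4142
l = 4 (l = -2 + ((1 + 8) - 3) = -2 + (9 - 3) = -2 + 6 = 4)
J(r)*(2*(E + 3) + (X - l)) = 2*(2*(-4 + 3) + (√2 - 1*4)) = 2*(2*(-1) + (√2 - 4)) = 2*(-2 + (-4 + √2)) = 2*(-6 + √2) = -12 + 2*√2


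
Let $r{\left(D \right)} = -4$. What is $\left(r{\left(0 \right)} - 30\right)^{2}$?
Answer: $1156$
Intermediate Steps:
$\left(r{\left(0 \right)} - 30\right)^{2} = \left(-4 - 30\right)^{2} = \left(-34\right)^{2} = 1156$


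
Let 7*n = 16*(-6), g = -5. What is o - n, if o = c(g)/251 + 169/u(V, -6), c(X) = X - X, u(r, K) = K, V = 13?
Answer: -607/42 ≈ -14.452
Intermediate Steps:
c(X) = 0
n = -96/7 (n = (16*(-6))/7 = (1/7)*(-96) = -96/7 ≈ -13.714)
o = -169/6 (o = 0/251 + 169/(-6) = 0*(1/251) + 169*(-1/6) = 0 - 169/6 = -169/6 ≈ -28.167)
o - n = -169/6 - 1*(-96/7) = -169/6 + 96/7 = -607/42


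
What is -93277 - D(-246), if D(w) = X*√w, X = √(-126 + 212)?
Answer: -93277 - 2*I*√5289 ≈ -93277.0 - 145.45*I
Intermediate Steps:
X = √86 ≈ 9.2736
D(w) = √86*√w
-93277 - D(-246) = -93277 - √86*√(-246) = -93277 - √86*I*√246 = -93277 - 2*I*√5289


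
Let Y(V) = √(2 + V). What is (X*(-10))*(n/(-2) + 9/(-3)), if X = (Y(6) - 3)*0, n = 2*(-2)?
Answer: 0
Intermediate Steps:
n = -4
X = 0 (X = (√(2 + 6) - 3)*0 = (√8 - 3)*0 = (2*√2 - 3)*0 = (-3 + 2*√2)*0 = 0)
(X*(-10))*(n/(-2) + 9/(-3)) = (0*(-10))*(-4/(-2) + 9/(-3)) = 0*(-4*(-½) + 9*(-⅓)) = 0*(2 - 3) = 0*(-1) = 0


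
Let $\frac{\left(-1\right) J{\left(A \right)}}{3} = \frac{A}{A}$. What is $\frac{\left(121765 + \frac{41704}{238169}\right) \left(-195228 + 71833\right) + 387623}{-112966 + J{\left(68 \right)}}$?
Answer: $\frac{96714805984064}{727181453} \approx 1.33 \cdot 10^{5}$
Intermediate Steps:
$J{\left(A \right)} = -3$ ($J{\left(A \right)} = - 3 \frac{A}{A} = \left(-3\right) 1 = -3$)
$\frac{\left(121765 + \frac{41704}{238169}\right) \left(-195228 + 71833\right) + 387623}{-112966 + J{\left(68 \right)}} = \frac{\left(121765 + \frac{41704}{238169}\right) \left(-195228 + 71833\right) + 387623}{-112966 - 3} = \frac{\left(121765 + 41704 \cdot \frac{1}{238169}\right) \left(-123395\right) + 387623}{-112969} = \left(\left(121765 + \frac{41704}{238169}\right) \left(-123395\right) + 387623\right) \left(- \frac{1}{112969}\right) = \left(\frac{29000689989}{238169} \left(-123395\right) + 387623\right) \left(- \frac{1}{112969}\right) = \left(- \frac{96717301113315}{6437} + 387623\right) \left(- \frac{1}{112969}\right) = \left(- \frac{96714805984064}{6437}\right) \left(- \frac{1}{112969}\right) = \frac{96714805984064}{727181453}$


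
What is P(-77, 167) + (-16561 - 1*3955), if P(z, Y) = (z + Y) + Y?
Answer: -20259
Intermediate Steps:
P(z, Y) = z + 2*Y (P(z, Y) = (Y + z) + Y = z + 2*Y)
P(-77, 167) + (-16561 - 1*3955) = (-77 + 2*167) + (-16561 - 1*3955) = (-77 + 334) + (-16561 - 3955) = 257 - 20516 = -20259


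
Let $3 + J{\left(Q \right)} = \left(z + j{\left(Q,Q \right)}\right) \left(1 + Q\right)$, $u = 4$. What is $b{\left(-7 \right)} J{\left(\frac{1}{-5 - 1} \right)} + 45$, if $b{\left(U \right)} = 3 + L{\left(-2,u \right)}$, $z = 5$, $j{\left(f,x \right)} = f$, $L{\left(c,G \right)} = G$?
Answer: $\frac{1879}{36} \approx 52.194$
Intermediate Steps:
$J{\left(Q \right)} = -3 + \left(1 + Q\right) \left(5 + Q\right)$ ($J{\left(Q \right)} = -3 + \left(5 + Q\right) \left(1 + Q\right) = -3 + \left(1 + Q\right) \left(5 + Q\right)$)
$b{\left(U \right)} = 7$ ($b{\left(U \right)} = 3 + 4 = 7$)
$b{\left(-7 \right)} J{\left(\frac{1}{-5 - 1} \right)} + 45 = 7 \left(2 + \left(\frac{1}{-5 - 1}\right)^{2} + \frac{6}{-5 - 1}\right) + 45 = 7 \left(2 + \left(\frac{1}{-6}\right)^{2} + \frac{6}{-6}\right) + 45 = 7 \left(2 + \left(- \frac{1}{6}\right)^{2} + 6 \left(- \frac{1}{6}\right)\right) + 45 = 7 \left(2 + \frac{1}{36} - 1\right) + 45 = 7 \cdot \frac{37}{36} + 45 = \frac{259}{36} + 45 = \frac{1879}{36}$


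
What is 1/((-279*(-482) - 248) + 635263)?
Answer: 1/769493 ≈ 1.2996e-6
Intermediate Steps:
1/((-279*(-482) - 248) + 635263) = 1/((134478 - 248) + 635263) = 1/(134230 + 635263) = 1/769493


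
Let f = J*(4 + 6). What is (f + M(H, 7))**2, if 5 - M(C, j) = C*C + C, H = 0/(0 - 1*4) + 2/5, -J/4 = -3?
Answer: 9678321/625 ≈ 15485.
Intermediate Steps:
J = 12 (J = -4*(-3) = 12)
H = 2/5 (H = 0/(0 - 4) + 2*(1/5) = 0/(-4) + 2/5 = 0*(-1/4) + 2/5 = 0 + 2/5 = 2/5 ≈ 0.40000)
M(C, j) = 5 - C - C**2 (M(C, j) = 5 - (C*C + C) = 5 - (C**2 + C) = 5 - (C + C**2) = 5 + (-C - C**2) = 5 - C - C**2)
f = 120 (f = 12*(4 + 6) = 12*10 = 120)
(f + M(H, 7))**2 = (120 + (5 - 1*2/5 - (2/5)**2))**2 = (120 + (5 - 2/5 - 1*4/25))**2 = (120 + (5 - 2/5 - 4/25))**2 = (120 + 111/25)**2 = (3111/25)**2 = 9678321/625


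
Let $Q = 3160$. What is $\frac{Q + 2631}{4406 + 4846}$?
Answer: $\frac{5791}{9252} \approx 0.62592$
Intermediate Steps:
$\frac{Q + 2631}{4406 + 4846} = \frac{3160 + 2631}{4406 + 4846} = \frac{5791}{9252}$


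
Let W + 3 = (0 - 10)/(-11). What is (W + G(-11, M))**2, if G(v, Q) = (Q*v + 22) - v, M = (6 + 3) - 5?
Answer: 20736/121 ≈ 171.37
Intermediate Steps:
W = -23/11 (W = -3 + (0 - 10)/(-11) = -3 - 1/11*(-10) = -3 + 10/11 = -23/11 ≈ -2.0909)
M = 4 (M = 9 - 5 = 4)
G(v, Q) = 22 - v + Q*v (G(v, Q) = (22 + Q*v) - v = 22 - v + Q*v)
(W + G(-11, M))**2 = (-23/11 + (22 - 1*(-11) + 4*(-11)))**2 = (-23/11 + (22 + 11 - 44))**2 = (-23/11 - 11)**2 = (-144/11)**2 = 20736/121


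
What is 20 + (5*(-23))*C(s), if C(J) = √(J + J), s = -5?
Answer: 20 - 115*I*√10 ≈ 20.0 - 363.66*I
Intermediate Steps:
C(J) = √2*√J (C(J) = √(2*J) = √2*√J)
20 + (5*(-23))*C(s) = 20 + (5*(-23))*(√2*√(-5)) = 20 - 115*√2*I*√5 = 20 - 115*I*√10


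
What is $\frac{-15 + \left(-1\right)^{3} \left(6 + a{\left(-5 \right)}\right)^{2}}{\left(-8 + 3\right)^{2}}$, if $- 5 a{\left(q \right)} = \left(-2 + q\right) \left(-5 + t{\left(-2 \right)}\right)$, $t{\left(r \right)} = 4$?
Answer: $- \frac{904}{625} \approx -1.4464$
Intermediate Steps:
$a{\left(q \right)} = - \frac{2}{5} + \frac{q}{5}$ ($a{\left(q \right)} = - \frac{\left(-2 + q\right) \left(-5 + 4\right)}{5} = - \frac{\left(-2 + q\right) \left(-1\right)}{5} = - \frac{2 - q}{5} = - \frac{2}{5} + \frac{q}{5}$)
$\frac{-15 + \left(-1\right)^{3} \left(6 + a{\left(-5 \right)}\right)^{2}}{\left(-8 + 3\right)^{2}} = \frac{-15 + \left(-1\right)^{3} \left(6 + \left(- \frac{2}{5} + \frac{1}{5} \left(-5\right)\right)\right)^{2}}{\left(-8 + 3\right)^{2}} = \frac{-15 - \left(6 - \frac{7}{5}\right)^{2}}{\left(-5\right)^{2}} = \frac{-15 - \left(6 - \frac{7}{5}\right)^{2}}{25} = \left(-15 - \left(\frac{23}{5}\right)^{2}\right) \frac{1}{25} = \left(-15 - \frac{529}{25}\right) \frac{1}{25} = \left(- \frac{904}{25}\right) \frac{1}{25} = - \frac{904}{625}$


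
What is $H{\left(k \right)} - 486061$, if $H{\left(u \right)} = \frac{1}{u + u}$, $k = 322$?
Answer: $- \frac{313023283}{644} \approx -4.8606 \cdot 10^{5}$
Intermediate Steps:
$H{\left(u \right)} = \frac{1}{2 u}$
$H{\left(k \right)} - 486061 = \frac{1}{2 \cdot 322} - 486061 = \frac{1}{2} \cdot \frac{1}{322} - 486061 = \frac{1}{644} - 486061 = - \frac{313023283}{644}$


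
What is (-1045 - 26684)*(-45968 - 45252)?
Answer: 2529439380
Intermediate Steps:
(-1045 - 26684)*(-45968 - 45252) = -27729*(-91220) = 2529439380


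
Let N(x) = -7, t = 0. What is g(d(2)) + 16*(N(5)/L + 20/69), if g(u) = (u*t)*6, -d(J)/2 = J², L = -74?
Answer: 15704/2553 ≈ 6.1512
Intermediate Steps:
d(J) = -2*J²
g(u) = 0 (g(u) = (u*0)*6 = 0*6 = 0)
g(d(2)) + 16*(N(5)/L + 20/69) = 0 + 16*(-7/(-74) + 20/69) = 0 + 16*(-7*(-1/74) + 20*(1/69)) = 0 + 16*(7/74 + 20/69) = 0 + 16*(1963/5106) = 0 + 15704/2553 = 15704/2553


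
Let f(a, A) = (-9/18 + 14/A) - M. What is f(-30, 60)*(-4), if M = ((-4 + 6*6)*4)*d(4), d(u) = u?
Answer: 30736/15 ≈ 2049.1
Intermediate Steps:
M = 512 (M = ((-4 + 6*6)*4)*4 = ((-4 + 36)*4)*4 = (32*4)*4 = 128*4 = 512)
f(a, A) = -1025/2 + 14/A (f(a, A) = (-9/18 + 14/A) - 1*512 = (-9*1/18 + 14/A) - 512 = (-½ + 14/A) - 512 = -1025/2 + 14/A)
f(-30, 60)*(-4) = (-1025/2 + 14/60)*(-4) = (-1025/2 + 14*(1/60))*(-4) = (-1025/2 + 7/30)*(-4) = -7684/15*(-4) = 30736/15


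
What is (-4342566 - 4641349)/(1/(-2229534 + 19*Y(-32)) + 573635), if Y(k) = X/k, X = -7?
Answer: -640957011398825/40925963261393 ≈ -15.661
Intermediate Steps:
Y(k) = -7/k
(-4342566 - 4641349)/(1/(-2229534 + 19*Y(-32)) + 573635) = (-4342566 - 4641349)/(1/(-2229534 + 19*(-7/(-32))) + 573635) = -8983915/(1/(-2229534 + 19*(-7*(-1/32))) + 573635) = -8983915/(1/(-2229534 + 19*(7/32)) + 573635) = -8983915/(1/(-2229534 + 133/32) + 573635) = -8983915/(1/(-71344955/32) + 573635) = -8983915/(-32/71344955 + 573635) = -8983915/40925963261393/71344955 = -8983915*71344955/40925963261393 = -640957011398825/40925963261393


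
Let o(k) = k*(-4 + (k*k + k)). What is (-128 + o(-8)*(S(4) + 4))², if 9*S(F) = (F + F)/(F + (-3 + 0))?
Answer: 378535936/81 ≈ 4.6733e+6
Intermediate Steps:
S(F) = 2*F/(9*(-3 + F)) (S(F) = ((F + F)/(F + (-3 + 0)))/9 = ((2*F)/(F - 3))/9 = ((2*F)/(-3 + F))/9 = (2*F/(-3 + F))/9 = 2*F/(9*(-3 + F)))
o(k) = k*(-4 + k + k²) (o(k) = k*(-4 + (k² + k)) = k*(-4 + (k + k²)) = k*(-4 + k + k²))
(-128 + o(-8)*(S(4) + 4))² = (-128 + (-8*(-4 - 8 + (-8)²))*((2/9)*4/(-3 + 4) + 4))² = (-128 + (-8*(-4 - 8 + 64))*((2/9)*4/1 + 4))² = (-128 + (-8*52)*((2/9)*4*1 + 4))² = (-128 - 416*(8/9 + 4))² = (-128 - 416*44/9)² = (-128 - 18304/9)² = (-19456/9)² = 378535936/81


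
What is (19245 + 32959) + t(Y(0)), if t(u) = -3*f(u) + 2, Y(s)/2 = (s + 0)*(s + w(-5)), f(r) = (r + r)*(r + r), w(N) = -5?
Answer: 52206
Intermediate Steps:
f(r) = 4*r² (f(r) = (2*r)*(2*r) = 4*r²)
Y(s) = 2*s*(-5 + s) (Y(s) = 2*((s + 0)*(s - 5)) = 2*(s*(-5 + s)) = 2*s*(-5 + s))
t(u) = 2 - 12*u² (t(u) = -12*u² + 2 = 2 - 12*u²)
(19245 + 32959) + t(Y(0)) = (19245 + 32959) + (2 - 12*(2*0*(-5 + 0))²) = 52204 + (2 - 12*(2*0*(-5))²) = 52204 + (2 - 12*0²) = 52204 + (2 - 12*0) = 52204 + (2 + 0) = 52204 + 2 = 52206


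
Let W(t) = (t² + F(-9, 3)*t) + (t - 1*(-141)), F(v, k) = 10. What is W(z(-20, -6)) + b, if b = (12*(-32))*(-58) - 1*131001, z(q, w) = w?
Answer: -108618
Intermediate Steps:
W(t) = 141 + t² + 11*t (W(t) = (t² + 10*t) + (t - 1*(-141)) = (t² + 10*t) + (t + 141) = (t² + 10*t) + (141 + t) = 141 + t² + 11*t)
b = -108729 (b = -384*(-58) - 131001 = 22272 - 131001 = -108729)
W(z(-20, -6)) + b = (141 + (-6)² + 11*(-6)) - 108729 = (141 + 36 - 66) - 108729 = 111 - 108729 = -108618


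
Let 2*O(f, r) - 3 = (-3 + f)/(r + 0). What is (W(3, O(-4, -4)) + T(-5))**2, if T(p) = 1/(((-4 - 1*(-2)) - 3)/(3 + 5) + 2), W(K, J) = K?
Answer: 1681/121 ≈ 13.893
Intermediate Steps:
O(f, r) = 3/2 + (-3 + f)/(2*r) (O(f, r) = 3/2 + ((-3 + f)/(r + 0))/2 = 3/2 + ((-3 + f)/r)/2 = 3/2 + (-3 + f)/(2*r))
T(p) = 8/11 (T(p) = 1/(((-4 + 2) - 3)/8 + 2) = 1/((-2 - 3)*(1/8) + 2) = 1/(-5*1/8 + 2) = 1/(-5/8 + 2) = 1/(11/8) = 8/11)
(W(3, O(-4, -4)) + T(-5))**2 = (3 + 8/11)**2 = (41/11)**2 = 1681/121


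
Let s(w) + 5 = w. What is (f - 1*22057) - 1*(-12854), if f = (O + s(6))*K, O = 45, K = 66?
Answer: -6167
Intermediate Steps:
s(w) = -5 + w
f = 3036 (f = (45 + (-5 + 6))*66 = (45 + 1)*66 = 46*66 = 3036)
(f - 1*22057) - 1*(-12854) = (3036 - 1*22057) - 1*(-12854) = (3036 - 22057) + 12854 = -19021 + 12854 = -6167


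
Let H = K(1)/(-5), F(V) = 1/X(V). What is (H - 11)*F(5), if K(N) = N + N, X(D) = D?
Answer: -57/25 ≈ -2.2800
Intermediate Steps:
K(N) = 2*N
F(V) = 1/V
H = -⅖ (H = (2*1)/(-5) = 2*(-⅕) = -⅖ ≈ -0.40000)
(H - 11)*F(5) = (-⅖ - 11)/5 = -57/5*⅕ = -57/25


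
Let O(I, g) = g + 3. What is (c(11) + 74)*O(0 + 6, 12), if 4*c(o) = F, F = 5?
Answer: 4515/4 ≈ 1128.8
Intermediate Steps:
c(o) = 5/4 (c(o) = (¼)*5 = 5/4)
O(I, g) = 3 + g
(c(11) + 74)*O(0 + 6, 12) = (5/4 + 74)*(3 + 12) = (301/4)*15 = 4515/4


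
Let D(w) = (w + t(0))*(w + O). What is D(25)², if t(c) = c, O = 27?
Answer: 1690000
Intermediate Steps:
D(w) = w*(27 + w) (D(w) = (w + 0)*(w + 27) = w*(27 + w))
D(25)² = (25*(27 + 25))² = (25*52)² = 1300² = 1690000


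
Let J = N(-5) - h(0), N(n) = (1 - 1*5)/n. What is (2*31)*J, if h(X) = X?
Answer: 248/5 ≈ 49.600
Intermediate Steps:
N(n) = -4/n (N(n) = (1 - 5)/n = -4/n)
J = ⅘ (J = -4/(-5) - 1*0 = -4*(-⅕) + 0 = ⅘ + 0 = ⅘ ≈ 0.80000)
(2*31)*J = (2*31)*(⅘) = 62*(⅘) = 248/5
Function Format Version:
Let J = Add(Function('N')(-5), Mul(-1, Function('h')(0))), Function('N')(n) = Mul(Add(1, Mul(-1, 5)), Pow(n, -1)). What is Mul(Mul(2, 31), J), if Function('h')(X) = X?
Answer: Rational(248, 5) ≈ 49.600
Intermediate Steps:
Function('N')(n) = Mul(-4, Pow(n, -1)) (Function('N')(n) = Mul(Add(1, -5), Pow(n, -1)) = Mul(-4, Pow(n, -1)))
J = Rational(4, 5) (J = Add(Mul(-4, Pow(-5, -1)), Mul(-1, 0)) = Add(Mul(-4, Rational(-1, 5)), 0) = Add(Rational(4, 5), 0) = Rational(4, 5) ≈ 0.80000)
Mul(Mul(2, 31), J) = Mul(Mul(2, 31), Rational(4, 5)) = Mul(62, Rational(4, 5)) = Rational(248, 5)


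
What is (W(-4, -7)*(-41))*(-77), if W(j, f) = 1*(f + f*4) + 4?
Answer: -97867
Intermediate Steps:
W(j, f) = 4 + 5*f (W(j, f) = 1*(f + 4*f) + 4 = 1*(5*f) + 4 = 5*f + 4 = 4 + 5*f)
(W(-4, -7)*(-41))*(-77) = ((4 + 5*(-7))*(-41))*(-77) = ((4 - 35)*(-41))*(-77) = -31*(-41)*(-77) = 1271*(-77) = -97867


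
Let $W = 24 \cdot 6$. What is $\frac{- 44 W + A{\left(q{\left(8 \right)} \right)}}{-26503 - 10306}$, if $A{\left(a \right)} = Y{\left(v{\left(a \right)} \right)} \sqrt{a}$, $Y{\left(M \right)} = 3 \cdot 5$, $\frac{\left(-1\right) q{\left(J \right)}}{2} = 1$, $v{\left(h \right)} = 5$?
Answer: $\frac{6336}{36809} - \frac{15 i \sqrt{2}}{36809} \approx 0.17213 - 0.00057631 i$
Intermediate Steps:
$q{\left(J \right)} = -2$ ($q{\left(J \right)} = \left(-2\right) 1 = -2$)
$Y{\left(M \right)} = 15$
$W = 144$
$A{\left(a \right)} = 15 \sqrt{a}$
$\frac{- 44 W + A{\left(q{\left(8 \right)} \right)}}{-26503 - 10306} = \frac{\left(-44\right) 144 + 15 \sqrt{-2}}{-26503 - 10306} = \frac{-6336 + 15 i \sqrt{2}}{-36809} = \left(-6336 + 15 i \sqrt{2}\right) \left(- \frac{1}{36809}\right) = \frac{6336}{36809} - \frac{15 i \sqrt{2}}{36809}$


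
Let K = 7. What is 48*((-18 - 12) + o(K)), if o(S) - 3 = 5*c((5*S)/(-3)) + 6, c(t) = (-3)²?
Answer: 1152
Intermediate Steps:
c(t) = 9
o(S) = 54 (o(S) = 3 + (5*9 + 6) = 3 + (45 + 6) = 3 + 51 = 54)
48*((-18 - 12) + o(K)) = 48*((-18 - 12) + 54) = 48*(-30 + 54) = 48*24 = 1152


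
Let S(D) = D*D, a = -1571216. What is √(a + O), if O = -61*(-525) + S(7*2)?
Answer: I*√1538995 ≈ 1240.6*I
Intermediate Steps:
S(D) = D²
O = 32221 (O = -61*(-525) + (7*2)² = 32025 + 14² = 32025 + 196 = 32221)
√(a + O) = √(-1571216 + 32221) = √(-1538995) = I*√1538995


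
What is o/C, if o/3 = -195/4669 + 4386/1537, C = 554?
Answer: 2087433/137091178 ≈ 0.015227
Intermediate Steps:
o = 2087433/247457 (o = 3*(-195/4669 + 4386/1537) = 3*(695811/247457) = 2087433/247457 ≈ 8.4355)
o/C = (2087433/247457)/554 = (2087433/247457)*(1/554) = 2087433/137091178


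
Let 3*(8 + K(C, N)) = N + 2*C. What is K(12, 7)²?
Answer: 49/9 ≈ 5.4444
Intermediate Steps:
K(C, N) = -8 + N/3 + 2*C/3 (K(C, N) = -8 + (N + 2*C)/3 = -8 + (N/3 + 2*C/3) = -8 + N/3 + 2*C/3)
K(12, 7)² = (-8 + (⅓)*7 + (⅔)*12)² = (-8 + 7/3 + 8)² = (7/3)² = 49/9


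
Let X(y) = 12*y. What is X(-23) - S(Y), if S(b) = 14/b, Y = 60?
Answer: -8287/30 ≈ -276.23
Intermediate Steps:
X(-23) - S(Y) = 12*(-23) - 14/60 = -276 - 14/60 = -276 - 1*7/30 = -276 - 7/30 = -8287/30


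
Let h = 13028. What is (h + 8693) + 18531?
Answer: 40252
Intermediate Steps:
(h + 8693) + 18531 = (13028 + 8693) + 18531 = 21721 + 18531 = 40252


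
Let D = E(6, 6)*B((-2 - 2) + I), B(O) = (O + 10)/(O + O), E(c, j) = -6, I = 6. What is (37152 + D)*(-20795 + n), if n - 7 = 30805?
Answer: 371971278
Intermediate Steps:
n = 30812 (n = 7 + 30805 = 30812)
B(O) = (10 + O)/(2*O) (B(O) = (10 + O)/((2*O)) = (10 + O)*(1/(2*O)) = (10 + O)/(2*O))
D = -18 (D = -3*(10 + ((-2 - 2) + 6))/((-2 - 2) + 6) = -3*(10 + (-4 + 6))/(-4 + 6) = -3*(10 + 2)/2 = -3*12/2 = -6*3 = -18)
(37152 + D)*(-20795 + n) = (37152 - 18)*(-20795 + 30812) = 37134*10017 = 371971278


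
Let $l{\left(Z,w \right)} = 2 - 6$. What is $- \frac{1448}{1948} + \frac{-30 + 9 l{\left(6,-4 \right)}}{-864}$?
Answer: $- \frac{46771}{70128} \approx -0.66694$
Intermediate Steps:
$l{\left(Z,w \right)} = -4$ ($l{\left(Z,w \right)} = 2 - 6 = -4$)
$- \frac{1448}{1948} + \frac{-30 + 9 l{\left(6,-4 \right)}}{-864} = - \frac{1448}{1948} + \frac{-30 + 9 \left(-4\right)}{-864} = \left(-1448\right) \frac{1}{1948} + \left(-30 - 36\right) \left(- \frac{1}{864}\right) = - \frac{362}{487} - - \frac{11}{144} = - \frac{362}{487} + \frac{11}{144} = - \frac{46771}{70128}$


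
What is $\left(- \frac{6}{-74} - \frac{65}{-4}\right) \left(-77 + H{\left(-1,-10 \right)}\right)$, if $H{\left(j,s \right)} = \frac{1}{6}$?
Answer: $- \frac{1114237}{888} \approx -1254.8$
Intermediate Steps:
$H{\left(j,s \right)} = \frac{1}{6}$
$\left(- \frac{6}{-74} - \frac{65}{-4}\right) \left(-77 + H{\left(-1,-10 \right)}\right) = \left(- \frac{6}{-74} - \frac{65}{-4}\right) \left(-77 + \frac{1}{6}\right) = \left(\left(-6\right) \left(- \frac{1}{74}\right) - - \frac{65}{4}\right) \left(- \frac{461}{6}\right) = \left(\frac{3}{37} + \frac{65}{4}\right) \left(- \frac{461}{6}\right) = \frac{2417}{148} \left(- \frac{461}{6}\right) = - \frac{1114237}{888}$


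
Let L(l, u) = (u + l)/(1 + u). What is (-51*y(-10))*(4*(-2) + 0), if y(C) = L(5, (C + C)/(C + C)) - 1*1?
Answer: 816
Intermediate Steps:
L(l, u) = (l + u)/(1 + u)
y(C) = 2 (y(C) = (5 + (C + C)/(C + C))/(1 + (C + C)/(C + C)) - 1*1 = (5 + (2*C)/((2*C)))/(1 + (2*C)/((2*C))) - 1 = (5 + (2*C)*(1/(2*C)))/(1 + (2*C)*(1/(2*C))) - 1 = (5 + 1)/(1 + 1) - 1 = 6/2 - 1 = (½)*6 - 1 = 3 - 1 = 2)
(-51*y(-10))*(4*(-2) + 0) = (-51*2)*(4*(-2) + 0) = -102*(-8 + 0) = -102*(-8) = 816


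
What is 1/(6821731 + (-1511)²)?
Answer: 1/9104852 ≈ 1.0983e-7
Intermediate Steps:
1/(6821731 + (-1511)²) = 1/(6821731 + 2283121) = 1/9104852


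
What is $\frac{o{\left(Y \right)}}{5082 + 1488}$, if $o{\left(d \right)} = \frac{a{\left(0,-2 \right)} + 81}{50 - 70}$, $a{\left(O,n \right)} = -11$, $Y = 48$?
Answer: $- \frac{7}{13140} \approx -0.00053272$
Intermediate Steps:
$o{\left(d \right)} = - \frac{7}{2}$ ($o{\left(d \right)} = \frac{-11 + 81}{50 - 70} = \frac{70}{-20} = 70 \left(- \frac{1}{20}\right) = - \frac{7}{2}$)
$\frac{o{\left(Y \right)}}{5082 + 1488} = - \frac{7}{2 \left(5082 + 1488\right)} = - \frac{7}{2 \cdot 6570} = \left(- \frac{7}{2}\right) \frac{1}{6570} = - \frac{7}{13140}$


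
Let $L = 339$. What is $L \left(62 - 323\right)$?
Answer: $-88479$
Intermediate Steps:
$L \left(62 - 323\right) = 339 \left(62 - 323\right) = 339 \left(-261\right) = -88479$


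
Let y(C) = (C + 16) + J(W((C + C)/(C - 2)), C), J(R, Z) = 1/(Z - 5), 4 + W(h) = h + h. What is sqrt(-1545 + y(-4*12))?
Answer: 23*I*sqrt(8374)/53 ≈ 39.712*I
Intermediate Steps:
W(h) = -4 + 2*h (W(h) = -4 + (h + h) = -4 + 2*h)
J(R, Z) = 1/(-5 + Z)
y(C) = 16 + C + 1/(-5 + C) (y(C) = (C + 16) + 1/(-5 + C) = (16 + C) + 1/(-5 + C) = 16 + C + 1/(-5 + C))
sqrt(-1545 + y(-4*12)) = sqrt(-1545 + (1 + (-5 - 4*12)*(16 - 4*12))/(-5 - 4*12)) = sqrt(-1545 + (1 + (-5 - 48)*(16 - 48))/(-5 - 48)) = sqrt(-1545 + (1 - 53*(-32))/(-53)) = sqrt(-1545 - (1 + 1696)/53) = sqrt(-1545 - 1/53*1697) = sqrt(-1545 - 1697/53) = sqrt(-83582/53) = 23*I*sqrt(8374)/53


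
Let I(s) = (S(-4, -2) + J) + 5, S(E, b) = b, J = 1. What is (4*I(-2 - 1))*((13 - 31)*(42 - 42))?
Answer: 0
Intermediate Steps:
I(s) = 4 (I(s) = (-2 + 1) + 5 = -1 + 5 = 4)
(4*I(-2 - 1))*((13 - 31)*(42 - 42)) = (4*4)*((13 - 31)*(42 - 42)) = 16*(-18*0) = 16*0 = 0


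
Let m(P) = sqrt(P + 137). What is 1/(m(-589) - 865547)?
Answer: -865547/749171609661 - 2*I*sqrt(113)/749171609661 ≈ -1.1553e-6 - 2.8378e-11*I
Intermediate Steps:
m(P) = sqrt(137 + P)
1/(m(-589) - 865547) = 1/(sqrt(137 - 589) - 865547) = 1/(sqrt(-452) - 865547) = 1/(2*I*sqrt(113) - 865547) = 1/(-865547 + 2*I*sqrt(113))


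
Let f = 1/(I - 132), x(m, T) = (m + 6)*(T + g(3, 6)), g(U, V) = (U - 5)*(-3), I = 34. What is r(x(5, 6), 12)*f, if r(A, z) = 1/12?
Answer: -1/1176 ≈ -0.00085034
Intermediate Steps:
g(U, V) = 15 - 3*U (g(U, V) = (-5 + U)*(-3) = 15 - 3*U)
x(m, T) = (6 + T)*(6 + m) (x(m, T) = (m + 6)*(T + (15 - 3*3)) = (6 + m)*(T + (15 - 9)) = (6 + m)*(T + 6) = (6 + m)*(6 + T) = (6 + T)*(6 + m))
r(A, z) = 1/12
f = -1/98 (f = 1/(34 - 132) = 1/(-98) = -1/98 ≈ -0.010204)
r(x(5, 6), 12)*f = (1/12)*(-1/98) = -1/1176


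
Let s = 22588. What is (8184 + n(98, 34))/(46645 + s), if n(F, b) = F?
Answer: 8282/69233 ≈ 0.11963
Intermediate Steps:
(8184 + n(98, 34))/(46645 + s) = (8184 + 98)/(46645 + 22588) = 8282/69233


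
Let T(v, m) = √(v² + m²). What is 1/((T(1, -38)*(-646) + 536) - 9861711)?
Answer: -1972235/19448433871801 + 10982*√5/97242169359005 ≈ -1.0116e-7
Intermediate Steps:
T(v, m) = √(m² + v²)
1/((T(1, -38)*(-646) + 536) - 9861711) = 1/((√((-38)² + 1²)*(-646) + 536) - 9861711) = 1/((√(1444 + 1)*(-646) + 536) - 9861711) = 1/((√1445*(-646) + 536) - 9861711) = 1/(((17*√5)*(-646) + 536) - 9861711) = 1/((-10982*√5 + 536) - 9861711) = 1/((536 - 10982*√5) - 9861711) = 1/(-9861175 - 10982*√5)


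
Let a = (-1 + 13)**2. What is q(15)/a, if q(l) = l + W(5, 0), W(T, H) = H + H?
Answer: 5/48 ≈ 0.10417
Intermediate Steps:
W(T, H) = 2*H
a = 144 (a = 12**2 = 144)
q(l) = l (q(l) = l + 2*0 = l + 0 = l)
q(15)/a = 15/144 = 15*(1/144) = 5/48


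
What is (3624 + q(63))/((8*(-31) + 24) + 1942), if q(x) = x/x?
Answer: 3625/1718 ≈ 2.1100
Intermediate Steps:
q(x) = 1
(3624 + q(63))/((8*(-31) + 24) + 1942) = (3624 + 1)/((8*(-31) + 24) + 1942) = 3625/((-248 + 24) + 1942) = 3625/(-224 + 1942) = 3625/1718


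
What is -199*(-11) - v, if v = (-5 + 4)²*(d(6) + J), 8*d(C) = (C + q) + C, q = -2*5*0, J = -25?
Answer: 4425/2 ≈ 2212.5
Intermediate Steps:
q = 0 (q = -10*0 = 0)
d(C) = C/4 (d(C) = ((C + 0) + C)/8 = (C + C)/8 = (2*C)/8 = C/4)
v = -47/2 (v = (-5 + 4)²*((¼)*6 - 25) = (-1)²*(3/2 - 25) = 1*(-47/2) = -47/2 ≈ -23.500)
-199*(-11) - v = -199*(-11) - 1*(-47/2) = 2189 + 47/2 = 4425/2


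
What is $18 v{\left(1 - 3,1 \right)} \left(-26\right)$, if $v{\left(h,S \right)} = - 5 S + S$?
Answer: $1872$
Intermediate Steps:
$v{\left(h,S \right)} = - 4 S$
$18 v{\left(1 - 3,1 \right)} \left(-26\right) = 18 \left(\left(-4\right) 1\right) \left(-26\right) = 18 \left(-4\right) \left(-26\right) = \left(-72\right) \left(-26\right) = 1872$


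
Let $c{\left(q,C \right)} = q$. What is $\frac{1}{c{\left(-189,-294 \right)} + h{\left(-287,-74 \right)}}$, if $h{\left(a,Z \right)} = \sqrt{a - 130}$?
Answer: $- \frac{63}{12046} - \frac{i \sqrt{417}}{36138} \approx -0.0052299 - 0.00056507 i$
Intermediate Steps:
$h{\left(a,Z \right)} = \sqrt{-130 + a}$
$\frac{1}{c{\left(-189,-294 \right)} + h{\left(-287,-74 \right)}} = \frac{1}{-189 + \sqrt{-130 - 287}} = \frac{1}{-189 + \sqrt{-417}} = \frac{1}{-189 + i \sqrt{417}}$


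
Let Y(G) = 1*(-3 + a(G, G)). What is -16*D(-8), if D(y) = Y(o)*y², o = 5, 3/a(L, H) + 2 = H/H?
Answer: 6144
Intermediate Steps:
a(L, H) = -3 (a(L, H) = 3/(-2 + H/H) = 3/(-2 + 1) = 3/(-1) = 3*(-1) = -3)
Y(G) = -6 (Y(G) = 1*(-3 - 3) = 1*(-6) = -6)
D(y) = -6*y²
-16*D(-8) = -(-96)*(-8)² = -(-96)*64 = -16*(-384) = 6144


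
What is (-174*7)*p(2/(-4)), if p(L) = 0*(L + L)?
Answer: 0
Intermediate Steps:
p(L) = 0 (p(L) = 0*(2*L) = 0)
(-174*7)*p(2/(-4)) = -174*7*0 = -29*42*0 = -1218*0 = 0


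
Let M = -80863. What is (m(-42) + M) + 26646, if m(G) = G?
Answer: -54259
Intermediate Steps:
(m(-42) + M) + 26646 = (-42 - 80863) + 26646 = -80905 + 26646 = -54259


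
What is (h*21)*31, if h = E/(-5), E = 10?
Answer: -1302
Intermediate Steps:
h = -2 (h = 10/(-5) = 10*(-⅕) = -2)
(h*21)*31 = -2*21*31 = -42*31 = -1302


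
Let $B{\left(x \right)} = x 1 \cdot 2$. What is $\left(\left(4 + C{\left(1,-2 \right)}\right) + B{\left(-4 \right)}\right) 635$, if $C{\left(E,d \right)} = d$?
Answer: $-3810$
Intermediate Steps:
$B{\left(x \right)} = 2 x$ ($B{\left(x \right)} = x 2 = 2 x$)
$\left(\left(4 + C{\left(1,-2 \right)}\right) + B{\left(-4 \right)}\right) 635 = \left(\left(4 - 2\right) + 2 \left(-4\right)\right) 635 = \left(2 - 8\right) 635 = \left(-6\right) 635 = -3810$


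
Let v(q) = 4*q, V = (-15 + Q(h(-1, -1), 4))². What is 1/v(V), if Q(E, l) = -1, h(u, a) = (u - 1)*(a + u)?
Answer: 1/1024 ≈ 0.00097656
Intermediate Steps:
h(u, a) = (-1 + u)*(a + u)
V = 256 (V = (-15 - 1)² = (-16)² = 256)
1/v(V) = 1/(4*256) = 1/1024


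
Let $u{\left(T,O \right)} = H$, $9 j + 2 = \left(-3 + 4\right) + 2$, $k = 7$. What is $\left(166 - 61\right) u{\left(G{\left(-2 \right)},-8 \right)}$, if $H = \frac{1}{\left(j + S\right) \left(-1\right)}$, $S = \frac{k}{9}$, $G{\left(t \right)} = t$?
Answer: $- \frac{945}{8} \approx -118.13$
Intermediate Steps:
$j = \frac{1}{9}$ ($j = - \frac{2}{9} + \frac{\left(-3 + 4\right) + 2}{9} = - \frac{2}{9} + \frac{1 + 2}{9} = - \frac{2}{9} + \frac{1}{9} \cdot 3 = - \frac{2}{9} + \frac{1}{3} = \frac{1}{9} \approx 0.11111$)
$S = \frac{7}{9} \approx 0.77778$
$H = - \frac{9}{8}$ ($H = \frac{1}{\left(\frac{1}{9} + \frac{7}{9}\right) \left(-1\right)} = \frac{1}{\frac{8}{9}} \left(-1\right) = \frac{9}{8} \left(-1\right) = - \frac{9}{8} \approx -1.125$)
$u{\left(T,O \right)} = - \frac{9}{8}$
$\left(166 - 61\right) u{\left(G{\left(-2 \right)},-8 \right)} = \left(166 - 61\right) \left(- \frac{9}{8}\right) = 105 \left(- \frac{9}{8}\right) = - \frac{945}{8}$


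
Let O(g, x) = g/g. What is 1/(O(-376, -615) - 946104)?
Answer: -1/946103 ≈ -1.0570e-6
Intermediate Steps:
O(g, x) = 1
1/(O(-376, -615) - 946104) = 1/(1 - 946104) = 1/(-946103) = -1/946103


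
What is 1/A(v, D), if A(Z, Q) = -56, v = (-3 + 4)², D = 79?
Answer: -1/56 ≈ -0.017857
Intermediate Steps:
v = 1 (v = 1² = 1)
1/A(v, D) = 1/(-56) = -1/56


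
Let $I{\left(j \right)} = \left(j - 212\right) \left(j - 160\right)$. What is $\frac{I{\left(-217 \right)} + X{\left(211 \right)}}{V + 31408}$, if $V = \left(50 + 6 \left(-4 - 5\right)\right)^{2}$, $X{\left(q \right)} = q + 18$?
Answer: $\frac{80981}{15712} \approx 5.1541$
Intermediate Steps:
$I{\left(j \right)} = \left(-212 + j\right) \left(-160 + j\right)$
$X{\left(q \right)} = 18 + q$
$V = 16$ ($V = \left(50 + 6 \left(-9\right)\right)^{2} = \left(50 - 54\right)^{2} = \left(-4\right)^{2} = 16$)
$\frac{I{\left(-217 \right)} + X{\left(211 \right)}}{V + 31408} = \frac{\left(33920 + \left(-217\right)^{2} - -80724\right) + \left(18 + 211\right)}{16 + 31408} = \frac{\left(33920 + 47089 + 80724\right) + 229}{31424} = \left(161733 + 229\right) \frac{1}{31424} = 161962 \cdot \frac{1}{31424} = \frac{80981}{15712}$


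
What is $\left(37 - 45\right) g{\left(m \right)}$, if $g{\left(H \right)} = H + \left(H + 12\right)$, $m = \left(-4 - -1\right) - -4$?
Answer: $-112$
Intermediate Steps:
$m = 1$ ($m = \left(-4 + 1\right) + 4 = -3 + 4 = 1$)
$g{\left(H \right)} = 12 + 2 H$ ($g{\left(H \right)} = H + \left(12 + H\right) = 12 + 2 H$)
$\left(37 - 45\right) g{\left(m \right)} = \left(37 - 45\right) \left(12 + 2 \cdot 1\right) = - 8 \left(12 + 2\right) = \left(-8\right) 14 = -112$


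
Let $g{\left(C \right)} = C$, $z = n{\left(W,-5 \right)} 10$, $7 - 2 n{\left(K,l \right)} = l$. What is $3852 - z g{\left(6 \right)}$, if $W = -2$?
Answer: $3492$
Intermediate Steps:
$n{\left(K,l \right)} = \frac{7}{2} - \frac{l}{2}$
$z = 60$ ($z = \left(\frac{7}{2} - - \frac{5}{2}\right) 10 = \left(\frac{7}{2} + \frac{5}{2}\right) 10 = 6 \cdot 10 = 60$)
$3852 - z g{\left(6 \right)} = 3852 - 60 \cdot 6 = 3852 - 360 = 3492$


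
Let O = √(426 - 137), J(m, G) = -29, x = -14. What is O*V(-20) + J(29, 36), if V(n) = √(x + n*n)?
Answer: -29 + 17*√386 ≈ 305.00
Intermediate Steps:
O = 17 (O = √289 = 17)
V(n) = √(-14 + n²) (V(n) = √(-14 + n*n) = √(-14 + n²))
O*V(-20) + J(29, 36) = 17*√(-14 + (-20)²) - 29 = 17*√(-14 + 400) - 29 = 17*√386 - 29 = -29 + 17*√386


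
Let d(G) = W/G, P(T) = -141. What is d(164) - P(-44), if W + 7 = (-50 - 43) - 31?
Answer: 22993/164 ≈ 140.20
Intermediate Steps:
W = -131 (W = -7 + ((-50 - 43) - 31) = -7 + (-93 - 31) = -7 - 124 = -131)
d(G) = -131/G
d(164) - P(-44) = -131/164 - 1*(-141) = -131*1/164 + 141 = -131/164 + 141 = 22993/164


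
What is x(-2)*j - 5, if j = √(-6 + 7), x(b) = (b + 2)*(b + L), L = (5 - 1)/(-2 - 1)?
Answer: -5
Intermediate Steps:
L = -4/3 (L = 4/(-3) = 4*(-⅓) = -4/3 ≈ -1.3333)
x(b) = (2 + b)*(-4/3 + b) (x(b) = (b + 2)*(b - 4/3) = (2 + b)*(-4/3 + b))
j = 1 (j = √1 = 1)
x(-2)*j - 5 = (-8/3 + (-2)² + (⅔)*(-2))*1 - 5 = (-8/3 + 4 - 4/3)*1 - 5 = 0*1 - 5 = 0 - 5 = -5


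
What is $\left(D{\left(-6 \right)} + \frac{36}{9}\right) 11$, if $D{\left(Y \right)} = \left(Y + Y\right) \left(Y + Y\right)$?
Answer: $1628$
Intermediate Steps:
$D{\left(Y \right)} = 4 Y^{2}$ ($D{\left(Y \right)} = 2 Y 2 Y = 4 Y^{2}$)
$\left(D{\left(-6 \right)} + \frac{36}{9}\right) 11 = \left(4 \left(-6\right)^{2} + \frac{36}{9}\right) 11 = \left(4 \cdot 36 + 36 \cdot \frac{1}{9}\right) 11 = \left(144 + 4\right) 11 = 148 \cdot 11 = 1628$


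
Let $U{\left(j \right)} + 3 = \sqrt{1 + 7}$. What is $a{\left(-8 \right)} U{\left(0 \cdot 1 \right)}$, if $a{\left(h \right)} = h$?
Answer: $24 - 16 \sqrt{2} \approx 1.3726$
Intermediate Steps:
$U{\left(j \right)} = -3 + 2 \sqrt{2}$ ($U{\left(j \right)} = -3 + \sqrt{1 + 7} = -3 + \sqrt{8} = -3 + 2 \sqrt{2}$)
$a{\left(-8 \right)} U{\left(0 \cdot 1 \right)} = - 8 \left(-3 + 2 \sqrt{2}\right) = 24 - 16 \sqrt{2}$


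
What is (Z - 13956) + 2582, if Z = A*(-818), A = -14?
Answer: 78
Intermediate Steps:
Z = 11452 (Z = -14*(-818) = 11452)
(Z - 13956) + 2582 = (11452 - 13956) + 2582 = -2504 + 2582 = 78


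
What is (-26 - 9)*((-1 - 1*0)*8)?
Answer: 280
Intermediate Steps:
(-26 - 9)*((-1 - 1*0)*8) = -35*(-1 + 0)*8 = -(-35)*8 = -35*(-8) = 280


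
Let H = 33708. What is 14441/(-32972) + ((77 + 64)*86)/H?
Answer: -7246563/92618348 ≈ -0.078241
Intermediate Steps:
14441/(-32972) + ((77 + 64)*86)/H = 14441/(-32972) + ((77 + 64)*86)/33708 = 14441*(-1/32972) + (141*86)*(1/33708) = -14441/32972 + 12126*(1/33708) = -14441/32972 + 2021/5618 = -7246563/92618348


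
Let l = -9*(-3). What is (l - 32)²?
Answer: 25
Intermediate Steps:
l = 27
(l - 32)² = (27 - 32)² = (-5)² = 25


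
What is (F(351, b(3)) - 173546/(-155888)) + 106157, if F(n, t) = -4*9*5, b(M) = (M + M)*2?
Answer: 8260358061/77944 ≈ 1.0598e+5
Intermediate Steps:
b(M) = 4*M (b(M) = (2*M)*2 = 4*M)
F(n, t) = -180 (F(n, t) = -36*5 = -180)
(F(351, b(3)) - 173546/(-155888)) + 106157 = (-180 - 173546/(-155888)) + 106157 = (-180 - 173546*(-1/155888)) + 106157 = (-180 + 86773/77944) + 106157 = -13943147/77944 + 106157 = 8260358061/77944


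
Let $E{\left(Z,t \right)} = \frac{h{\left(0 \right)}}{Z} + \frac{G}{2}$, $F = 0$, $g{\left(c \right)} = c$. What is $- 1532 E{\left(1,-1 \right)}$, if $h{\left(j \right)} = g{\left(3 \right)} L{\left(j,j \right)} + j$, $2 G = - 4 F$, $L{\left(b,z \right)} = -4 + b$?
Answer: $18384$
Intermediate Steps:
$G = 0$ ($G = \frac{\left(-4\right) 0}{2} = \frac{1}{2} \cdot 0 = 0$)
$h{\left(j \right)} = -12 + 4 j$ ($h{\left(j \right)} = 3 \left(-4 + j\right) + j = \left(-12 + 3 j\right) + j = -12 + 4 j$)
$E{\left(Z,t \right)} = - \frac{12}{Z}$ ($E{\left(Z,t \right)} = \frac{-12 + 4 \cdot 0}{Z} + \frac{0}{2} = \frac{-12 + 0}{Z} + 0 \cdot \frac{1}{2} = - \frac{12}{Z} + 0 = - \frac{12}{Z}$)
$- 1532 E{\left(1,-1 \right)} = - 1532 \left(- \frac{12}{1}\right) = - 1532 \left(\left(-12\right) 1\right) = \left(-1532\right) \left(-12\right) = 18384$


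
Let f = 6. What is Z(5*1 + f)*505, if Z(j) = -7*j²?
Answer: -427735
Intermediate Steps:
Z(5*1 + f)*505 = -7*(5*1 + 6)²*505 = -7*(5 + 6)²*505 = -7*11²*505 = -7*121*505 = -847*505 = -427735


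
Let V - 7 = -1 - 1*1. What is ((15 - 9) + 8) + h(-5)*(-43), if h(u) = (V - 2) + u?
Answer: 100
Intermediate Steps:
V = 5 (V = 7 + (-1 - 1*1) = 7 + (-1 - 1) = 7 - 2 = 5)
h(u) = 3 + u (h(u) = (5 - 2) + u = 3 + u)
((15 - 9) + 8) + h(-5)*(-43) = ((15 - 9) + 8) + (3 - 5)*(-43) = (6 + 8) - 2*(-43) = 14 + 86 = 100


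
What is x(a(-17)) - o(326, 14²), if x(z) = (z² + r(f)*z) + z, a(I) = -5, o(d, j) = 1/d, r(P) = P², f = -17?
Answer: -464551/326 ≈ -1425.0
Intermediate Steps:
x(z) = z² + 290*z (x(z) = (z² + (-17)²*z) + z = (z² + 289*z) + z = z² + 290*z)
x(a(-17)) - o(326, 14²) = -5*(290 - 5) - 1/326 = -5*285 - 1*1/326 = -1425 - 1/326 = -464551/326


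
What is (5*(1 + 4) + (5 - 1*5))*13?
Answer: 325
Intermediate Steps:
(5*(1 + 4) + (5 - 1*5))*13 = (5*5 + (5 - 5))*13 = (25 + 0)*13 = 25*13 = 325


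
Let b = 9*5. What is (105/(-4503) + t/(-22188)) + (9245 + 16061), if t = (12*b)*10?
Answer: 70232241629/2775349 ≈ 25306.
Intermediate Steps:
b = 45
t = 5400 (t = (12*45)*10 = 540*10 = 5400)
(105/(-4503) + t/(-22188)) + (9245 + 16061) = (105/(-4503) + 5400/(-22188)) + (9245 + 16061) = (105*(-1/4503) + 5400*(-1/22188)) + 25306 = (-35/1501 - 450/1849) + 25306 = -740165/2775349 + 25306 = 70232241629/2775349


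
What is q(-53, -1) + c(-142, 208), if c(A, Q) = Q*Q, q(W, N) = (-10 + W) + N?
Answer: 43200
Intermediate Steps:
q(W, N) = -10 + N + W
c(A, Q) = Q**2
q(-53, -1) + c(-142, 208) = (-10 - 1 - 53) + 208**2 = -64 + 43264 = 43200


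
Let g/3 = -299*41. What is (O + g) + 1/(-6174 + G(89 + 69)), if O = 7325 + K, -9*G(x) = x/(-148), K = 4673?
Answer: -101886416761/4111805 ≈ -24779.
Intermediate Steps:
G(x) = x/1332 (G(x) = -x/(9*(-148)) = -x*(-1)/(9*148) = -(-1)*x/1332 = x/1332)
g = -36777 (g = 3*(-299*41) = 3*(-12259) = -36777)
O = 11998 (O = 7325 + 4673 = 11998)
(O + g) + 1/(-6174 + G(89 + 69)) = (11998 - 36777) + 1/(-6174 + (89 + 69)/1332) = -24779 + 1/(-6174 + (1/1332)*158) = -24779 + 1/(-6174 + 79/666) = -24779 + 1/(-4111805/666) = -24779 - 666/4111805 = -101886416761/4111805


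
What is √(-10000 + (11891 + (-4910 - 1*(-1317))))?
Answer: I*√1702 ≈ 41.255*I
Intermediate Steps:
√(-10000 + (11891 + (-4910 - 1*(-1317)))) = √(-10000 + (11891 + (-4910 + 1317))) = √(-10000 + (11891 - 3593)) = √(-10000 + 8298) = √(-1702) = I*√1702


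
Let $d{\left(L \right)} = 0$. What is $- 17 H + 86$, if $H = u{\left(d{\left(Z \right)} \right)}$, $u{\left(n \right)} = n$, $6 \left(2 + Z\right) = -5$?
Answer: $86$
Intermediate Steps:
$Z = - \frac{17}{6}$ ($Z = -2 + \frac{1}{6} \left(-5\right) = -2 - \frac{5}{6} = - \frac{17}{6} \approx -2.8333$)
$H = 0$
$- 17 H + 86 = \left(-17\right) 0 + 86 = 0 + 86 = 86$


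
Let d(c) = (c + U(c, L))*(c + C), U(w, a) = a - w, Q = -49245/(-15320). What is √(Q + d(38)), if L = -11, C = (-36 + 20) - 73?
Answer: √1324224798/1532 ≈ 23.753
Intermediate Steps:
C = -89 (C = -16 - 73 = -89)
Q = 9849/3064 (Q = -49245*(-1/15320) = 9849/3064 ≈ 3.2144)
d(c) = 979 - 11*c (d(c) = (c + (-11 - c))*(c - 89) = -11*(-89 + c) = 979 - 11*c)
√(Q + d(38)) = √(9849/3064 + (979 - 11*38)) = √(9849/3064 + (979 - 418)) = √(9849/3064 + 561) = √(1728753/3064) = √1324224798/1532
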